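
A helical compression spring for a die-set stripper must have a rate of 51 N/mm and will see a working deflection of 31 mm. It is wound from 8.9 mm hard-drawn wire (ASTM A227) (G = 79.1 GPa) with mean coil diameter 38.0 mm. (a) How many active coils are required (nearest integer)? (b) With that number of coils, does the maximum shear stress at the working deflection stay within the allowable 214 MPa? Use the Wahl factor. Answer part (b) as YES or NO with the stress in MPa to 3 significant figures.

N_a = Gd⁴/(8D³k) = (79.1×10³)(8.9⁴)/(8·38.0³·51) = 22.17 → N_a = 22
Actual rate k = Gd⁴/(8D³·22) = 51.389 N/mm
Working load F = kδ = 51.389·31 = 1593.1 N
C = 38.0/8.9 = 4.2697; K_W = (4C−1)/(4C−4)+0.615/C = 1.3734
τ_max = K_W·8FD/(πd³) = 1.3734·218.67 = 300.33 MPa
τ_max > 214 MPa → exceeds allowable

(a) 22 coils; (b) NO, τ_max = 300 MPa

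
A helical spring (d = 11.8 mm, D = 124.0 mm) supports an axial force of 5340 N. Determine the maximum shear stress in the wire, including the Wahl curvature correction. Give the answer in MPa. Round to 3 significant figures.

Spring index C = D/d = 124.0/11.8 = 10.5085
K_W = (4C−1)/(4C−4) + 0.615/C = 41.034/38.034 + 0.0585 = 1.1374
τ₀ = 8FD/(πd³) = 8·5340·124.0/(π·11.8³) = 5.29728e+06/5161.7 = 1026.3 MPa
τ_max = K·τ₀ = 1.1374 × 1026.3 = 1167.3 MPa

1170 MPa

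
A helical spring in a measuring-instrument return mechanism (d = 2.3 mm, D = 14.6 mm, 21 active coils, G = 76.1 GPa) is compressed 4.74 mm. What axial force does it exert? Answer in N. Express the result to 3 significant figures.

19.3 N

k = Gd⁴/(8D³N_a) = (76.1×10³)(2.3⁴)/(8·14.6³·21) = 4.0731 N/mm
F = k·δ = 4.0731 × 4.74 = 19.307 N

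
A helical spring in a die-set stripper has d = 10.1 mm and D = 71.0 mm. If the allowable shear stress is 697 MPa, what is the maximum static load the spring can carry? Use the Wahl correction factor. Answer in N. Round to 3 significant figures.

C = D/d = 71.0/10.1 = 7.0297
K_W = (4C−1)/(4C−4) + 0.615/C = 27.119/24.119 + 0.0875 = 1.2119
τ_max = K·8FD/(πd³) → F_max = τ_allow·πd³/(8DK)
F_max = 697·π·10.1³/(8·71.0·1.2119) = 2.256e+06/688.34 = 3277.5 N

3280 N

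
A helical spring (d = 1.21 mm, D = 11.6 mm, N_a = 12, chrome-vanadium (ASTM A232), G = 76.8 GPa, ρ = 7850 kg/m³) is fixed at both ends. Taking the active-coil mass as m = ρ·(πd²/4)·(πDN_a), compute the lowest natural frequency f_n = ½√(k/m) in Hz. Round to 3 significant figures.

264 Hz

k = Gd⁴/(8D³N_a) = (76.8×10³)(1.21⁴)/(8·11.6³·12) = 1.0986 N/mm = 1098.6 N/m
Wire length L = πDN_a = π·11.6·12 = 437.31 mm
m = ρ·(πd²/4)·L = 7850 × 1.1499×10⁻⁶ m² × 0.43731 m = 0.0039475 kg
f_n = ½√(k/m) = 0.5·√(1098.6/0.0039475) = 0.5·√(2.7832e+05) = 263.78 Hz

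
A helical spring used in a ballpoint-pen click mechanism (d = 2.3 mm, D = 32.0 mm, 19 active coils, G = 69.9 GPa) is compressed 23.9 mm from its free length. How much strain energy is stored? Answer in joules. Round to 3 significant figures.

k = Gd⁴/(8D³N_a) = (69.9×10³)(2.3⁴)/(8·32.0³·19) = 0.39273 N/mm
U = ½kδ² = 0.5 × 0.39273 × 23.9² = 112.17 N·mm = 0.11217 J

0.112 J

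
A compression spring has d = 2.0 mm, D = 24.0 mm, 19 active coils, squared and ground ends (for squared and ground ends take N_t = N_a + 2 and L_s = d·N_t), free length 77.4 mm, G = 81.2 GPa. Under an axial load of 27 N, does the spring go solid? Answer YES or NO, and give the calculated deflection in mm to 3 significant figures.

k = Gd⁴/(8D³N_a) = (81.2×10³)(2.0⁴)/(8·24.0³·19) = 0.6183 N/mm
N_t = 21; L_s = 2.0·21 = 42 mm; δ_solid = L₀ − L_s = 77.4 − 42 = 35.4 mm
δ = F/k = 27/0.6183 = 43.668 mm
δ ≥ δ_solid → spring goes solid

YES, δ = 43.7 mm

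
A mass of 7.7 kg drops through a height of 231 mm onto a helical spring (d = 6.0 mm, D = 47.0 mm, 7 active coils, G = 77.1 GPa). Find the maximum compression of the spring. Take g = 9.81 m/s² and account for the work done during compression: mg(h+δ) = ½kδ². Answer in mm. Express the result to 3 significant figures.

49.7 mm

k = Gd⁴/(8D³N_a) = (77.1×10³)(6.0⁴)/(8·47.0³·7) = 17.186 N/mm
W = mg = 7.7 × 9.81 = 75.537 N
½kδ² − Wδ − Wh = 0 → δ = (W + √(W² + 2kWh))/k
δ = (75.537 + √(5705.8 + 599763))/17.186 = (75.537 + 778.12)/17.186 = 49.671 mm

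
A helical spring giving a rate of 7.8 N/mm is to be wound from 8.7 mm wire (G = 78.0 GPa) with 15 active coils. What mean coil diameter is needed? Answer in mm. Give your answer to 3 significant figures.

78.2 mm

D = (Gd⁴/(8N_a·k))^(1/3) = (78.0×10³·8.7⁴/(8·15·7.8))^(1/3)
  = (477415)^(1/3) = 78.1565 mm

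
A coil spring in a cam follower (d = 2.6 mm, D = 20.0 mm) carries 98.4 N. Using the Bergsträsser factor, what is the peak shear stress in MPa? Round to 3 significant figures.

Spring index C = D/d = 20.0/2.6 = 7.6923
K_B = (4C+2)/(4C−3) = 32.769/27.769 = 1.1801
τ₀ = 8FD/(πd³) = 8·98.4·20.0/(π·2.6³) = 15744/55.217 = 285.13 MPa
τ_max = K·τ₀ = 1.1801 × 285.13 = 336.47 MPa

336 MPa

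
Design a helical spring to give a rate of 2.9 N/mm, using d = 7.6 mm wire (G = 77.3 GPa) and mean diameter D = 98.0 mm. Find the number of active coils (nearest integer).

N_a = Gd⁴/(8D³k) = (77.3×10³ × 7.6⁴)/(8 × 98.0³ × 2.9)
    = 2.5789e+08 / 2.18357e+07 = 11.81 → 12 coils

12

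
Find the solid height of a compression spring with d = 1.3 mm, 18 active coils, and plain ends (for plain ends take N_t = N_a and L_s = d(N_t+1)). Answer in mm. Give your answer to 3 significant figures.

24.7 mm

plain ends: N_t = N_a = 18
L_s = d·(N_t+1) = 1.3 × 19 = 24.7 mm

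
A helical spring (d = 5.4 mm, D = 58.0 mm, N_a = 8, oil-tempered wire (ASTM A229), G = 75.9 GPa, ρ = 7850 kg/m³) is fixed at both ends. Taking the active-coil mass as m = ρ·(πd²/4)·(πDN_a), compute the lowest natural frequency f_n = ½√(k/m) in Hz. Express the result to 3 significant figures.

k = Gd⁴/(8D³N_a) = (75.9×10³)(5.4⁴)/(8·58.0³·8) = 5.1684 N/mm = 5168.4 N/m
Wire length L = πDN_a = π·58.0·8 = 1457.7 mm
m = ρ·(πd²/4)·L = 7850 × 22.902×10⁻⁶ m² × 1.4577 m = 0.26207 kg
f_n = ½√(k/m) = 0.5·√(5168.4/0.26207) = 0.5·√(19721) = 70.216 Hz

70.2 Hz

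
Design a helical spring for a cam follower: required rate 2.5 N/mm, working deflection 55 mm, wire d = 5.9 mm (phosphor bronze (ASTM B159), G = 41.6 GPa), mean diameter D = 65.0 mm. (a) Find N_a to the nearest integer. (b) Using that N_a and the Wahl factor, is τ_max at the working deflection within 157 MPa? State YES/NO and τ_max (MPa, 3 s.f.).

(a) 9 coils; (b) YES, τ_max = 128 MPa

N_a = Gd⁴/(8D³k) = (41.6×10³)(5.9⁴)/(8·65.0³·2.5) = 9.178 → N_a = 9
Actual rate k = Gd⁴/(8D³·9) = 2.5493 N/mm
Working load F = kδ = 2.5493·55 = 140.21 N
C = 65.0/5.9 = 11.0169; K_W = (4C−1)/(4C−4)+0.615/C = 1.1307
τ_max = K_W·8FD/(πd³) = 1.1307·113 = 127.77 MPa
τ_max ≤ 157 MPa → acceptable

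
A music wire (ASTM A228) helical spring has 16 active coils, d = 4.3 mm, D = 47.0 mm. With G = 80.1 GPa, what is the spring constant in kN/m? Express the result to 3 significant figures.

k = Gd⁴/(8D³N_a) = (80.1×10³ × 4.3⁴) / (8 × 47.0³ × 16)
  = 2.73846e+07 / 1.32893e+07 = 2.0606 N/mm

2.06 kN/m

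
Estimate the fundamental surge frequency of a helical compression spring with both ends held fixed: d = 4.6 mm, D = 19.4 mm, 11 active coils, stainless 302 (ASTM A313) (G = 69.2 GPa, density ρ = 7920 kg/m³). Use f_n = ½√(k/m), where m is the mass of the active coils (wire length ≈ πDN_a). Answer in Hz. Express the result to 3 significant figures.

370 Hz

k = Gd⁴/(8D³N_a) = (69.2×10³)(4.6⁴)/(8·19.4³·11) = 48.222 N/mm = 48222 N/m
Wire length L = πDN_a = π·19.4·11 = 670.42 mm
m = ρ·(πd²/4)·L = 7920 × 16.619×10⁻⁶ m² × 0.67042 m = 0.088242 kg
f_n = ½√(k/m) = 0.5·√(48222/0.088242) = 0.5·√(5.4648e+05) = 369.62 Hz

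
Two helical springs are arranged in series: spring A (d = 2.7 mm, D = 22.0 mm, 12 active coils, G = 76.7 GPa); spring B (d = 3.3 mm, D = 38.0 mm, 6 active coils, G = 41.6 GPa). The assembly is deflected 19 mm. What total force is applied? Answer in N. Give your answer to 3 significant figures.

k_A = Gd⁴/(8D³N_a) = (76.7×10³)(2.7⁴)/(8·22.0³·12) = 3.9876 N/mm
k_B = Gd⁴/(8D³N_a) = (41.6×10³)(3.3⁴)/(8·38.0³·6) = 1.8731 N/mm
Series: 1/k_eq = 1/3.9876 + 1/1.8731 = 0.78466; k_eq = 1.2744 N/mm
F = k_eq·δ = 1.2744·19 = 24.214 N

24.2 N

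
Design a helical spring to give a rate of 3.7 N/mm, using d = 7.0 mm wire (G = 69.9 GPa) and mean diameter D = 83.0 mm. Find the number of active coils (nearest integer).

10

N_a = Gd⁴/(8D³k) = (69.9×10³ × 7.0⁴)/(8 × 83.0³ × 3.7)
    = 1.6783e+08 / 1.69249e+07 = 9.916 → 10 coils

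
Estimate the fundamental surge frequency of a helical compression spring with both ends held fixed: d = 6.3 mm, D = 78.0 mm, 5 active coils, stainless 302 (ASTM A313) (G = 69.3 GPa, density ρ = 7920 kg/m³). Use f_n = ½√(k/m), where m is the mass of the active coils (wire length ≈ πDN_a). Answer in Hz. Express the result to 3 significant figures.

k = Gd⁴/(8D³N_a) = (69.3×10³)(6.3⁴)/(8·78.0³·5) = 5.7511 N/mm = 5751.1 N/m
Wire length L = πDN_a = π·78.0·5 = 1225.2 mm
m = ρ·(πd²/4)·L = 7920 × 31.172×10⁻⁶ m² × 1.2252 m = 0.30249 kg
f_n = ½√(k/m) = 0.5·√(5751.1/0.30249) = 0.5·√(19013) = 68.943 Hz

68.9 Hz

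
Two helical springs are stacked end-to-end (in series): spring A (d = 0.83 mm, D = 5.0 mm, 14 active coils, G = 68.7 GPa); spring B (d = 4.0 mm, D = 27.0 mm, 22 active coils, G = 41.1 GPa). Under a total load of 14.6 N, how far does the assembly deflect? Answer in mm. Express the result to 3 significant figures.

k_A = Gd⁴/(8D³N_a) = (68.7×10³)(0.83⁴)/(8·5.0³·14) = 2.3288 N/mm
k_B = Gd⁴/(8D³N_a) = (41.1×10³)(4.0⁴)/(8·27.0³·22) = 3.0372 N/mm
Series: 1/k_eq = 1/2.3288 + 1/3.0372 = 0.75864; k_eq = 1.3181 N/mm
δ = F/k_eq = 14.6/1.3181 = 11.076 mm

11.1 mm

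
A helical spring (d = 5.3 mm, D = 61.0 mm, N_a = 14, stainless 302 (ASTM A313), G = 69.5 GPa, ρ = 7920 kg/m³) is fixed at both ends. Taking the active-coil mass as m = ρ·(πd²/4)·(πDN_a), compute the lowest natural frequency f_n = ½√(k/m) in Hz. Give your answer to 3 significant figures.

33.9 Hz

k = Gd⁴/(8D³N_a) = (69.5×10³)(5.3⁴)/(8·61.0³·14) = 2.1572 N/mm = 2157.2 N/m
Wire length L = πDN_a = π·61.0·14 = 2682.9 mm
m = ρ·(πd²/4)·L = 7920 × 22.062×10⁻⁶ m² × 2.6829 m = 0.46879 kg
f_n = ½√(k/m) = 0.5·√(2157.2/0.46879) = 0.5·√(4601.6) = 33.917 Hz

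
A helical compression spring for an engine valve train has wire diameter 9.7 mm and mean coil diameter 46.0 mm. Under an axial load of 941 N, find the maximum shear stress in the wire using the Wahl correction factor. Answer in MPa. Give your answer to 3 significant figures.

Spring index C = D/d = 46.0/9.7 = 4.7423
K_W = (4C−1)/(4C−4) + 0.615/C = 17.969/14.969 + 0.1297 = 1.3301
τ₀ = 8FD/(πd³) = 8·941·46.0/(π·9.7³) = 346288/2867.2 = 120.77 MPa
τ_max = K·τ₀ = 1.3301 × 120.77 = 160.64 MPa

161 MPa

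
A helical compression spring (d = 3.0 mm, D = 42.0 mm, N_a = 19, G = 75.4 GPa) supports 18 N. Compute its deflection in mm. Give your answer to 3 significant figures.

k = Gd⁴/(8D³N_a) = (75.4×10³)(3.0⁴)/(8·42.0³·19) = 0.54233 N/mm
δ = F/k = 18 / 0.54233 = 33.19 mm

33.2 mm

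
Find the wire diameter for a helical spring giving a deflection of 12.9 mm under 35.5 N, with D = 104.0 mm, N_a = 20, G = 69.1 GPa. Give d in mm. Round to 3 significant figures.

Required rate k = F/δ = 35.5/12.9 = 2.7519 N/mm
d = (8D³N_a·k / G)^(1/4) = (8·104.0³·20·2.7519 / (69.1×10³))^0.25
  = (7167.7)^0.25 = 9.2012 mm

9.20 mm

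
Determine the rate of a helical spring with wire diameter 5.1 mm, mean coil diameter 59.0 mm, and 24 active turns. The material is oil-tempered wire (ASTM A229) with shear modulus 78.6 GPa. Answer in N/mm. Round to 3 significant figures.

k = Gd⁴/(8D³N_a) = (78.6×10³ × 5.1⁴) / (8 × 59.0³ × 24)
  = 5.31745e+07 / 3.94328e+07 = 1.3485 N/mm

1.35 N/mm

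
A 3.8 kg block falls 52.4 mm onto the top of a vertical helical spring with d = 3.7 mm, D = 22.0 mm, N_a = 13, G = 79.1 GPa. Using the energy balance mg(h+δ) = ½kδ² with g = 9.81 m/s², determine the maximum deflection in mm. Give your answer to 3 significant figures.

20.1 mm

k = Gd⁴/(8D³N_a) = (79.1×10³)(3.7⁴)/(8·22.0³·13) = 13.387 N/mm
W = mg = 3.8 × 9.81 = 37.278 N
½kδ² − Wδ − Wh = 0 → δ = (W + √(W² + 2kWh))/k
δ = (37.278 + √(1389.6 + 52299.3))/13.387 = (37.278 + 231.71)/13.387 = 20.093 mm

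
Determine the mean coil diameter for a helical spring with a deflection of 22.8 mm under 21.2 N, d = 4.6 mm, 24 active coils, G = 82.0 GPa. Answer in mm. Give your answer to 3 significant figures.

Required rate k = F/δ = 21.2/22.8 = 0.92982 N/mm
D = (Gd⁴/(8N_a·k))^(1/3) = (82.0×10³·4.6⁴/(8·24·0.92982))^(1/3)
  = (205657)^(1/3) = 59.0266 mm

59.0 mm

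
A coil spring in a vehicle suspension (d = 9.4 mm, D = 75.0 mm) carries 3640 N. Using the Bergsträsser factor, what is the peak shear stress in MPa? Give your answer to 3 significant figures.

Spring index C = D/d = 75.0/9.4 = 7.9787
K_B = (4C+2)/(4C−3) = 33.915/28.915 = 1.1729
τ₀ = 8FD/(πd³) = 8·3640·75.0/(π·9.4³) = 2.184e+06/2609.4 = 836.99 MPa
τ_max = K·τ₀ = 1.1729 × 836.99 = 981.72 MPa

982 MPa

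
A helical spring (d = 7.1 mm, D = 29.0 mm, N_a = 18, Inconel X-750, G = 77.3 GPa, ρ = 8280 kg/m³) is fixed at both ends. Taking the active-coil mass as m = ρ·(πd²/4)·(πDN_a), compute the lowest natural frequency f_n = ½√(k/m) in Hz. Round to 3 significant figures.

k = Gd⁴/(8D³N_a) = (77.3×10³)(7.1⁴)/(8·29.0³·18) = 55.931 N/mm = 55931 N/m
Wire length L = πDN_a = π·29.0·18 = 1639.9 mm
m = ρ·(πd²/4)·L = 8280 × 39.592×10⁻⁶ m² × 1.6399 m = 0.5376 kg
f_n = ½√(k/m) = 0.5·√(55931/0.5376) = 0.5·√(1.0404e+05) = 161.28 Hz

161 Hz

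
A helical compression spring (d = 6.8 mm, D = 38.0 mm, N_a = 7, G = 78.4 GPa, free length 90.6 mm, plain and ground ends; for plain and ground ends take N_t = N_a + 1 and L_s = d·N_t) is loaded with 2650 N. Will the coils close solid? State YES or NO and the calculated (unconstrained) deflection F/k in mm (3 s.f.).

k = Gd⁴/(8D³N_a) = (78.4×10³)(6.8⁴)/(8·38.0³·7) = 54.552 N/mm
N_t = 8; L_s = 6.8·8 = 54.4 mm; δ_solid = L₀ − L_s = 90.6 − 54.4 = 36.2 mm
δ = F/k = 2650/54.552 = 48.577 mm
δ ≥ δ_solid → spring goes solid

YES, δ = 48.6 mm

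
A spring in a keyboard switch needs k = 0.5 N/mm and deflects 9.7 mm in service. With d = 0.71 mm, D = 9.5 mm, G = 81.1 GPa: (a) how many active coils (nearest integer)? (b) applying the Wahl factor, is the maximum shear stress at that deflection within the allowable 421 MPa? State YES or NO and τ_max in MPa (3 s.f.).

(a) 6 coils; (b) YES, τ_max = 363 MPa

N_a = Gd⁴/(8D³k) = (81.1×10³)(0.71⁴)/(8·9.5³·0.5) = 6.009 → N_a = 6
Actual rate k = Gd⁴/(8D³·6) = 0.50077 N/mm
Working load F = kδ = 0.50077·9.7 = 4.8575 N
C = 9.5/0.71 = 13.3803; K_W = (4C−1)/(4C−4)+0.615/C = 1.1065
τ_max = K_W·8FD/(πd³) = 1.1065·328.32 = 363.3 MPa
τ_max ≤ 421 MPa → acceptable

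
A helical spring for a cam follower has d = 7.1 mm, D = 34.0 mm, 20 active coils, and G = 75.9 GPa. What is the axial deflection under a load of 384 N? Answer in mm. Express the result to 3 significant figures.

12.5 mm

k = Gd⁴/(8D³N_a) = (75.9×10³)(7.1⁴)/(8·34.0³·20) = 30.67 N/mm
δ = F/k = 384 / 30.67 = 12.52 mm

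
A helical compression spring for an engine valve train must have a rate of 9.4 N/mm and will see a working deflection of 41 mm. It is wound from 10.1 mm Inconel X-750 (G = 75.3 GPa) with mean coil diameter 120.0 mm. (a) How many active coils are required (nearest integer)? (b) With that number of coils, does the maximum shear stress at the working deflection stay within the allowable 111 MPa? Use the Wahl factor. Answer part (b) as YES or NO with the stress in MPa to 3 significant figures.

(a) 6 coils; (b) NO, τ_max = 129 MPa

N_a = Gd⁴/(8D³k) = (75.3×10³)(10.1⁴)/(8·120.0³·9.4) = 6.03 → N_a = 6
Actual rate k = Gd⁴/(8D³·6) = 9.447 N/mm
Working load F = kδ = 9.447·41 = 387.33 N
C = 120.0/10.1 = 11.8812; K_W = (4C−1)/(4C−4)+0.615/C = 1.1207
τ_max = K_W·8FD/(πd³) = 1.1207·114.88 = 128.74 MPa
τ_max > 111 MPa → exceeds allowable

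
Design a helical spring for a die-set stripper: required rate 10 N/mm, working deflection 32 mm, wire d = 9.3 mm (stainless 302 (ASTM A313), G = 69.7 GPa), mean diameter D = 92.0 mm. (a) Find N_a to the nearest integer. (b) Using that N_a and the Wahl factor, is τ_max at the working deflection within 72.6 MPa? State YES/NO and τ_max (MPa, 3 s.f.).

N_a = Gd⁴/(8D³k) = (69.7×10³)(9.3⁴)/(8·92.0³·10) = 8.37 → N_a = 8
Actual rate k = Gd⁴/(8D³·8) = 10.462 N/mm
Working load F = kδ = 10.462·32 = 334.79 N
C = 92.0/9.3 = 9.8925; K_W = (4C−1)/(4C−4)+0.615/C = 1.1465
τ_max = K_W·8FD/(πd³) = 1.1465·97.51 = 111.8 MPa
τ_max > 72.6 MPa → exceeds allowable

(a) 8 coils; (b) NO, τ_max = 112 MPa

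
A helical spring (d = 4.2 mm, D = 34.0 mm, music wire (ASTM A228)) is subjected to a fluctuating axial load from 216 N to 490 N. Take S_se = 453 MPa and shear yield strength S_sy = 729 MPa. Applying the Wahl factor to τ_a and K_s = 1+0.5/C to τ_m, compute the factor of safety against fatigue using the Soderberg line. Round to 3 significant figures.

C = D/d = 34.0/4.2 = 8.0952; K_W = (4C−1)/(4C−4)+0.615/C = 1.1817; K_s = 1+0.5/C = 1.0618
F_a = (F_max−F_min)/2 = 137 N; F_m = (F_max+F_min)/2 = 353 N
τ_a = K_W·8F_aD/(πd³) = 1.1817 × 160.1 = 189.19 MPa
τ_m = K_s·8F_mD/(πd³) = 1.0618 × 412.52 = 438 MPa
Soderberg: 1/n_f = τ_a/S_se + τ_m/S_sy = 189.19/453 + 438/729 = 0.41763 + 0.60082 = 1.0185
n_f = 1/1.0185 = 0.9819

0.982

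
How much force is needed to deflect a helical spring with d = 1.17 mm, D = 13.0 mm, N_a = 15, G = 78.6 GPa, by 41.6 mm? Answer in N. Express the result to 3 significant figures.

k = Gd⁴/(8D³N_a) = (78.6×10³)(1.17⁴)/(8·13.0³·15) = 0.55867 N/mm
F = k·δ = 0.55867 × 41.6 = 23.241 N

23.2 N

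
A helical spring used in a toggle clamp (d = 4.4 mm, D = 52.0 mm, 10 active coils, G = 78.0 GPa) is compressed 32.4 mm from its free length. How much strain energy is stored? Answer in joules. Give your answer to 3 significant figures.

k = Gd⁴/(8D³N_a) = (78.0×10³)(4.4⁴)/(8·52.0³·10) = 2.599 N/mm
U = ½kδ² = 0.5 × 2.599 × 32.4² = 1364.2 N·mm = 1.3642 J

1.36 J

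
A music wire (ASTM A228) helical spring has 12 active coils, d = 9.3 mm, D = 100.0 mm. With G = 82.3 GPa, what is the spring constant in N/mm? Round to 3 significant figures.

k = Gd⁴/(8D³N_a) = (82.3×10³ × 9.3⁴) / (8 × 100.0³ × 12)
  = 6.15647e+08 / 9.6e+07 = 6.413 N/mm

6.41 N/mm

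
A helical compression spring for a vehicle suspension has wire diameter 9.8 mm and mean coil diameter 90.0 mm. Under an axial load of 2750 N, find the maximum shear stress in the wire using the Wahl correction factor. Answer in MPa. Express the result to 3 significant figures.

Spring index C = D/d = 90.0/9.8 = 9.1837
K_W = (4C−1)/(4C−4) + 0.615/C = 35.735/32.735 + 0.0670 = 1.1586
τ₀ = 8FD/(πd³) = 8·2750·90.0/(π·9.8³) = 1.98e+06/2956.8 = 669.63 MPa
τ_max = K·τ₀ = 1.1586 × 669.63 = 775.85 MPa

776 MPa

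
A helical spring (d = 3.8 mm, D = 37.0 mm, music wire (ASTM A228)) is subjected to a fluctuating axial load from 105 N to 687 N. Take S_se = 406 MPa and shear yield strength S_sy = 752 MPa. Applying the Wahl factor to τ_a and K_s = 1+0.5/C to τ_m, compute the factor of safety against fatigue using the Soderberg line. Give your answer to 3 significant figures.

0.423

C = D/d = 37.0/3.8 = 9.7368; K_W = (4C−1)/(4C−4)+0.615/C = 1.1490; K_s = 1+0.5/C = 1.0514
F_a = (F_max−F_min)/2 = 291 N; F_m = (F_max+F_min)/2 = 396 N
τ_a = K_W·8F_aD/(πd³) = 1.1490 × 499.67 = 574.12 MPa
τ_m = K_s·8F_mD/(πd³) = 1.0514 × 679.96 = 714.88 MPa
Soderberg: 1/n_f = τ_a/S_se + τ_m/S_sy = 574.12/406 + 714.88/752 = 1.41410 + 0.95064 = 2.3647
n_f = 1/2.3647 = 0.4229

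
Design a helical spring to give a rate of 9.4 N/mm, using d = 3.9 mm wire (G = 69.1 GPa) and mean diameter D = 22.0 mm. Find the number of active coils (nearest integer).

20

N_a = Gd⁴/(8D³k) = (69.1×10³ × 3.9⁴)/(8 × 22.0³ × 9.4)
    = 1.59859e+07 / 800730 = 19.96 → 20 coils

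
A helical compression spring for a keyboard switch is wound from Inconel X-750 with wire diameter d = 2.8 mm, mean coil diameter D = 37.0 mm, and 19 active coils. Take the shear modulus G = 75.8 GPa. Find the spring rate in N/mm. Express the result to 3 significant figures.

k = Gd⁴/(8D³N_a) = (75.8×10³ × 2.8⁴) / (8 × 37.0³ × 19)
  = 4.65909e+06 / 7.69926e+06 = 0.60514 N/mm

0.605 N/mm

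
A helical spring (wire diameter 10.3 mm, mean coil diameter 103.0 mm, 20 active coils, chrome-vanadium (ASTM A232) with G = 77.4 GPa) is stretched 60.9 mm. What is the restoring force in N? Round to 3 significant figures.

303 N

k = Gd⁴/(8D³N_a) = (77.4×10³)(10.3⁴)/(8·103.0³·20) = 4.9826 N/mm
F = k·δ = 4.9826 × 60.9 = 303.44 N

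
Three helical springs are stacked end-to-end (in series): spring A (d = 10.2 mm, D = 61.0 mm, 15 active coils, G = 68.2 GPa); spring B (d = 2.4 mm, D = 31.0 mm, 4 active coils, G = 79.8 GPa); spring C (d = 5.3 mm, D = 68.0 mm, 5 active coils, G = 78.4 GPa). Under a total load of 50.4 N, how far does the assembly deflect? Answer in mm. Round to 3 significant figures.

30.3 mm

k_A = Gd⁴/(8D³N_a) = (68.2×10³)(10.2⁴)/(8·61.0³·15) = 27.103 N/mm
k_B = Gd⁴/(8D³N_a) = (79.8×10³)(2.4⁴)/(8·31.0³·4) = 2.7772 N/mm
k_C = Gd⁴/(8D³N_a) = (78.4×10³)(5.3⁴)/(8·68.0³·5) = 4.9185 N/mm
Series: 1/k_eq = 1/27.103 + 1/2.7772 + 1/4.9185 = 0.60028; k_eq = 1.6659 N/mm
δ = F/k_eq = 50.4/1.6659 = 30.254 mm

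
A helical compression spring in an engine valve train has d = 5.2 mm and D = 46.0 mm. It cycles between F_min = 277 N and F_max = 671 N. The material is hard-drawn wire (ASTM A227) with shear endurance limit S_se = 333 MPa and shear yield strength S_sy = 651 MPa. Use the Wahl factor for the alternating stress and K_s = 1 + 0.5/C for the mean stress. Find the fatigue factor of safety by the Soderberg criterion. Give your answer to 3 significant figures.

C = D/d = 46.0/5.2 = 8.8462; K_W = (4C−1)/(4C−4)+0.615/C = 1.1651; K_s = 1+0.5/C = 1.0565
F_a = (F_max−F_min)/2 = 197 N; F_m = (F_max+F_min)/2 = 474 N
τ_a = K_W·8F_aD/(πd³) = 1.1651 × 164.12 = 191.21 MPa
τ_m = K_s·8F_mD/(πd³) = 1.0565 × 394.88 = 417.2 MPa
Soderberg: 1/n_f = τ_a/S_se + τ_m/S_sy = 191.21/333 + 417.2/651 = 0.57422 + 0.64086 = 1.2151
n_f = 1/1.2151 = 0.823

0.823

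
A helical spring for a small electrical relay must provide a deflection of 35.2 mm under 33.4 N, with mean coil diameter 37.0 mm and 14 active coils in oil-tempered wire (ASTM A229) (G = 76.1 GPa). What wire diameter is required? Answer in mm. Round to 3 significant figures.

Required rate k = F/δ = 33.4/35.2 = 0.94886 N/mm
d = (8D³N_a·k / G)^(1/4) = (8·37.0³·14·0.94886 / (76.1×10³))^0.25
  = (70.736)^0.25 = 2.9001 mm

2.90 mm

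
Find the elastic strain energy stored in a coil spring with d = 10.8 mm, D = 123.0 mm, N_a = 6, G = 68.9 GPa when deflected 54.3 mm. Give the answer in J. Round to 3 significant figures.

15.5 J

k = Gd⁴/(8D³N_a) = (68.9×10³)(10.8⁴)/(8·123.0³·6) = 10.494 N/mm
U = ½kδ² = 0.5 × 10.494 × 54.3² = 15471 N·mm = 15.471 J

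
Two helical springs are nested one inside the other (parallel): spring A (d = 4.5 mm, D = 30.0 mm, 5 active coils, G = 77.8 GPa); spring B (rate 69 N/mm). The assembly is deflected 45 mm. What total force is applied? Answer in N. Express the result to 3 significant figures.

4430 N

k_A = Gd⁴/(8D³N_a) = (77.8×10³)(4.5⁴)/(8·30.0³·5) = 29.54 N/mm
Parallel: k_eq = 29.54 + 69 = 98.54 N/mm
F = k_eq·δ = 98.54·45 = 4434.3 N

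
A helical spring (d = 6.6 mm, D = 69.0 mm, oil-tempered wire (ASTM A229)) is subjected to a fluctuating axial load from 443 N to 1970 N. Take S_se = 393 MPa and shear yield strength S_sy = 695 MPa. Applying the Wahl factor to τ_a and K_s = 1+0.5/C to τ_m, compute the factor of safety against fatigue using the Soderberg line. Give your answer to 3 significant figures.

C = D/d = 69.0/6.6 = 10.4545; K_W = (4C−1)/(4C−4)+0.615/C = 1.1382; K_s = 1+0.5/C = 1.0478
F_a = (F_max−F_min)/2 = 763.5 N; F_m = (F_max+F_min)/2 = 1206.5 N
τ_a = K_W·8F_aD/(πd³) = 1.1382 × 466.62 = 531.09 MPa
τ_m = K_s·8F_mD/(πd³) = 1.0478 × 737.37 = 772.63 MPa
Soderberg: 1/n_f = τ_a/S_se + τ_m/S_sy = 531.09/393 + 772.63/695 = 1.35137 + 1.11170 = 2.4631
n_f = 1/2.4631 = 0.406

0.406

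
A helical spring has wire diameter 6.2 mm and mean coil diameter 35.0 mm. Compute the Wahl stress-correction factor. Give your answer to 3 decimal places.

C = D/d = 35.0/6.2 = 5.6452
K_W = (4C−1)/(4C−4) + 0.615/C = 21.581/18.581 + 0.1089 = 1.2704

1.270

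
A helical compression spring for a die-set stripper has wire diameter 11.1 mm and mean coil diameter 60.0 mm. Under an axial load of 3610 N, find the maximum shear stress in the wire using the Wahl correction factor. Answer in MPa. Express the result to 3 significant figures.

518 MPa

Spring index C = D/d = 60.0/11.1 = 5.4054
K_W = (4C−1)/(4C−4) + 0.615/C = 20.622/17.622 + 0.1138 = 1.2840
τ₀ = 8FD/(πd³) = 8·3610·60.0/(π·11.1³) = 1.7328e+06/4296.5 = 403.3 MPa
τ_max = K·τ₀ = 1.2840 × 403.3 = 517.85 MPa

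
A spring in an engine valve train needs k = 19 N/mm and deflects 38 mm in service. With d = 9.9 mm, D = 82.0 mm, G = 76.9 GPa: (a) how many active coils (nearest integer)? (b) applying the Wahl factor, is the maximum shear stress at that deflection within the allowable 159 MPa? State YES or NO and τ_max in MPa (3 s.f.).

(a) 9 coils; (b) NO, τ_max = 179 MPa

N_a = Gd⁴/(8D³k) = (76.9×10³)(9.9⁴)/(8·82.0³·19) = 8.814 → N_a = 9
Actual rate k = Gd⁴/(8D³·9) = 18.608 N/mm
Working load F = kδ = 18.608·38 = 707.09 N
C = 82.0/9.9 = 8.2828; K_W = (4C−1)/(4C−4)+0.615/C = 1.1772
τ_max = K_W·8FD/(πd³) = 1.1772·152.17 = 179.14 MPa
τ_max > 159 MPa → exceeds allowable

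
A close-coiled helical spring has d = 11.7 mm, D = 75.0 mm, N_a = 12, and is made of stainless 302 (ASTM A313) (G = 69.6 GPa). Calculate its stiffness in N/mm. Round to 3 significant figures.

32.2 N/mm

k = Gd⁴/(8D³N_a) = (69.6×10³ × 11.7⁴) / (8 × 75.0³ × 12)
  = 1.30423e+09 / 4.05e+07 = 32.203 N/mm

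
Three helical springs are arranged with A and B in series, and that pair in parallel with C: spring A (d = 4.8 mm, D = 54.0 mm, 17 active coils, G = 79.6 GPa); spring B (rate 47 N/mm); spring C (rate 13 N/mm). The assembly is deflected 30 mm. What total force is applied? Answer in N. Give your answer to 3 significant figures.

k_A = Gd⁴/(8D³N_a) = (79.6×10³)(4.8⁴)/(8·54.0³·17) = 1.9731 N/mm
Springs A,B series: k_AB = 1/(1/1.9731+1/47) = 1.8936 N/mm; parallel with C: k_eq = 1.8936+13 = 14.894 N/mm
F = k_eq·δ = 14.894·30 = 446.81 N

447 N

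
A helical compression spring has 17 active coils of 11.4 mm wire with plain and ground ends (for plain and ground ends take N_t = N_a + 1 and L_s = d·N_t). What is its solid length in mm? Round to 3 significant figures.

plain and ground ends: N_t = N_a + 1 = 17 + 1 = 18
L_s = d·N_t = 11.4 × 18 = 205.2 mm

205 mm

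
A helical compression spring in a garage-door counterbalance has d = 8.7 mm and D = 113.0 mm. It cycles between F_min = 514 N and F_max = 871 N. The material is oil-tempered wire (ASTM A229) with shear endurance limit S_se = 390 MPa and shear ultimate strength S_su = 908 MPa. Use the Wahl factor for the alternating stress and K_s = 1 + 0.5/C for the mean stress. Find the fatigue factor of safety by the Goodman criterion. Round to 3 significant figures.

C = D/d = 113.0/8.7 = 12.9885; K_W = (4C−1)/(4C−4)+0.615/C = 1.1099; K_s = 1+0.5/C = 1.0385
F_a = (F_max−F_min)/2 = 178.5 N; F_m = (F_max+F_min)/2 = 692.5 N
τ_a = K_W·8F_aD/(πd³) = 1.1099 × 78.001 = 86.574 MPa
τ_m = K_s·8F_mD/(πd³) = 1.0385 × 302.61 = 314.26 MPa
Goodman: 1/n_f = τ_a/S_se + τ_m/S_su = 86.574/390 + 314.26/908 = 0.22198 + 0.34610 = 0.56808
n_f = 1/0.56808 = 1.76

1.76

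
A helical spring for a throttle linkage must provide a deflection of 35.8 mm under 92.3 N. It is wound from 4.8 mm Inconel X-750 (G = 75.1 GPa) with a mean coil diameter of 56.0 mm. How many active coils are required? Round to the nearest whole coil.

11

Required rate k = F/δ = 92.3/35.8 = 2.5782 N/mm
N_a = Gd⁴/(8D³k) = (75.1×10³ × 4.8⁴)/(8 × 56.0³ × 2.5782)
    = 3.98662e+07 / 3.6222e+06 = 11.01 → 11 coils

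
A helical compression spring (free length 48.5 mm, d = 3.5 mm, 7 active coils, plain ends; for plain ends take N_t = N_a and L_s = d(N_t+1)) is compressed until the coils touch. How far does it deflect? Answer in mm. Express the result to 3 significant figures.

20.5 mm

N_t = 7; L_s = 3.5·8 = 28 mm
δ_solid = L₀ − L_s = 48.5 − 28 = 20.5 mm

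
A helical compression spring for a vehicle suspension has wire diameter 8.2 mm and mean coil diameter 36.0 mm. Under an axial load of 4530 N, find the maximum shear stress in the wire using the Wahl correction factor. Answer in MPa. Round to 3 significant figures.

1030 MPa

Spring index C = D/d = 36.0/8.2 = 4.3902
K_W = (4C−1)/(4C−4) + 0.615/C = 16.561/13.561 + 0.1401 = 1.3613
τ₀ = 8FD/(πd³) = 8·4530·36.0/(π·8.2³) = 1.30464e+06/1732.2 = 753.18 MPa
τ_max = K·τ₀ = 1.3613 × 753.18 = 1025.3 MPa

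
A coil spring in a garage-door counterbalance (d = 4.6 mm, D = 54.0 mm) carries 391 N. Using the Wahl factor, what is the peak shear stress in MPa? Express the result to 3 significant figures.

Spring index C = D/d = 54.0/4.6 = 11.7391
K_W = (4C−1)/(4C−4) + 0.615/C = 45.957/42.957 + 0.0524 = 1.1222
τ₀ = 8FD/(πd³) = 8·391·54.0/(π·4.6³) = 168912/305.79 = 552.38 MPa
τ_max = K·τ₀ = 1.1222 × 552.38 = 619.89 MPa

620 MPa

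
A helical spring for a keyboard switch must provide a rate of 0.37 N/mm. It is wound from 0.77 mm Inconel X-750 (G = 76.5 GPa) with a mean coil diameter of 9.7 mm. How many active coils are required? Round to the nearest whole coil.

10

N_a = Gd⁴/(8D³k) = (76.5×10³ × 0.77⁴)/(8 × 9.7³ × 0.37)
    = 26892.1 / 2701.51 = 9.954 → 10 coils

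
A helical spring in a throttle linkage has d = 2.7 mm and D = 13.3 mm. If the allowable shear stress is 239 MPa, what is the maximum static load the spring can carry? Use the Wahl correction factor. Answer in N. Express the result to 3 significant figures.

106 N

C = D/d = 13.3/2.7 = 4.9259
K_W = (4C−1)/(4C−4) + 0.615/C = 18.704/15.704 + 0.1248 = 1.3159
τ_max = K·8FD/(πd³) → F_max = τ_allow·πd³/(8DK)
F_max = 239·π·2.7³/(8·13.3·1.3159) = 14779/140.01 = 105.55 N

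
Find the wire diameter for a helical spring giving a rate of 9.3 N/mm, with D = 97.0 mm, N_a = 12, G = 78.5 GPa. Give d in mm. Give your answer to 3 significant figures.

10.1 mm

d = (8D³N_a·k / G)^(1/4) = (8·97.0³·12·9.3 / (78.5×10³))^0.25
  = (10380)^0.25 = 10.0937 mm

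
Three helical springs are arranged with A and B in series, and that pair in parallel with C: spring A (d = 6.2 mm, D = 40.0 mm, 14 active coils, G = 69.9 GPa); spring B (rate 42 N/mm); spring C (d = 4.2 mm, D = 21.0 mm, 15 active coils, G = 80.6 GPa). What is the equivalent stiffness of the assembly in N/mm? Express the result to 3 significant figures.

33.3 N/mm

k_A = Gd⁴/(8D³N_a) = (69.9×10³)(6.2⁴)/(8·40.0³·14) = 14.409 N/mm
k_C = Gd⁴/(8D³N_a) = (80.6×10³)(4.2⁴)/(8·21.0³·15) = 22.568 N/mm
Springs A,B series: k_AB = 1/(1/14.409+1/42) = 10.729 N/mm; parallel with C: k_eq = 10.729+22.568 = 33.297 N/mm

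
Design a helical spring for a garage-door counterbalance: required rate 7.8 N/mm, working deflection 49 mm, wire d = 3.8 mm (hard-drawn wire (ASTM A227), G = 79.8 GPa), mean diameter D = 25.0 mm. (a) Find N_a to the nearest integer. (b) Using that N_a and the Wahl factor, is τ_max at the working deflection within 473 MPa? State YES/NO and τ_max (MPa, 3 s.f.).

N_a = Gd⁴/(8D³k) = (79.8×10³)(3.8⁴)/(8·25.0³·7.8) = 17.07 → N_a = 17
Actual rate k = Gd⁴/(8D³·17) = 7.8303 N/mm
Working load F = kδ = 7.8303·49 = 383.68 N
C = 25.0/3.8 = 6.5789; K_W = (4C−1)/(4C−4)+0.615/C = 1.2279
τ_max = K_W·8FD/(πd³) = 1.2279·445.15 = 546.6 MPa
τ_max > 473 MPa → exceeds allowable

(a) 17 coils; (b) NO, τ_max = 547 MPa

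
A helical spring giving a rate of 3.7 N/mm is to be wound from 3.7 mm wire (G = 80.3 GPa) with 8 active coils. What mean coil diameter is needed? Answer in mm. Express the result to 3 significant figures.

D = (Gd⁴/(8N_a·k))^(1/3) = (80.3×10³·3.7⁴/(8·8·3.7))^(1/3)
  = (63553.7)^(1/3) = 39.9068 mm

39.9 mm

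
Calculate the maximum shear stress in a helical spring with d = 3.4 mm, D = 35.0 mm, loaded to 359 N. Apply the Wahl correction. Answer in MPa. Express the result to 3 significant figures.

928 MPa

Spring index C = D/d = 35.0/3.4 = 10.2941
K_W = (4C−1)/(4C−4) + 0.615/C = 40.176/37.176 + 0.0597 = 1.1404
τ₀ = 8FD/(πd³) = 8·359·35.0/(π·3.4³) = 100520/123.48 = 814.08 MPa
τ_max = K·τ₀ = 1.1404 × 814.08 = 928.41 MPa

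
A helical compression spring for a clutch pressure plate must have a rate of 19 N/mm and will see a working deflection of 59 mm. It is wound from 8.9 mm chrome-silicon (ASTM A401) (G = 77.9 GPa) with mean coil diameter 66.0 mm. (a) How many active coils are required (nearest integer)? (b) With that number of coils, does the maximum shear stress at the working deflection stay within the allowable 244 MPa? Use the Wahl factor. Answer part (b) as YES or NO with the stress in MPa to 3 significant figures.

N_a = Gd⁴/(8D³k) = (77.9×10³)(8.9⁴)/(8·66.0³·19) = 11.18 → N_a = 11
Actual rate k = Gd⁴/(8D³·11) = 19.319 N/mm
Working load F = kδ = 19.319·59 = 1139.8 N
C = 66.0/8.9 = 7.4157; K_W = (4C−1)/(4C−4)+0.615/C = 1.1998
τ_max = K_W·8FD/(πd³) = 1.1998·271.74 = 326.04 MPa
τ_max > 244 MPa → exceeds allowable

(a) 11 coils; (b) NO, τ_max = 326 MPa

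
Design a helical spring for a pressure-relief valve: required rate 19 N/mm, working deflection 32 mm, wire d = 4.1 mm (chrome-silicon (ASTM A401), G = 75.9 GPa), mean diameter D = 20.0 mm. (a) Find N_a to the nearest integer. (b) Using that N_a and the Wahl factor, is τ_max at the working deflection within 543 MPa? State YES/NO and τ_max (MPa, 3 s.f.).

(a) 18 coils; (b) NO, τ_max = 581 MPa

N_a = Gd⁴/(8D³k) = (75.9×10³)(4.1⁴)/(8·20.0³·19) = 17.64 → N_a = 18
Actual rate k = Gd⁴/(8D³·18) = 18.618 N/mm
Working load F = kδ = 18.618·32 = 595.76 N
C = 20.0/4.1 = 4.8780; K_W = (4C−1)/(4C−4)+0.615/C = 1.3195
τ_max = K_W·8FD/(πd³) = 1.3195·440.24 = 580.89 MPa
τ_max > 543 MPa → exceeds allowable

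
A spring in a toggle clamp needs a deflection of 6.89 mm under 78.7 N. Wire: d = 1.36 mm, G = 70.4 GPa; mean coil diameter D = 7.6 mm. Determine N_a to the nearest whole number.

6

Required rate k = F/δ = 78.7/6.89 = 11.422 N/mm
N_a = Gd⁴/(8D³k) = (70.4×10³ × 1.36⁴)/(8 × 7.6³ × 11.422)
    = 240840 / 40113.1 = 6.004 → 6 coils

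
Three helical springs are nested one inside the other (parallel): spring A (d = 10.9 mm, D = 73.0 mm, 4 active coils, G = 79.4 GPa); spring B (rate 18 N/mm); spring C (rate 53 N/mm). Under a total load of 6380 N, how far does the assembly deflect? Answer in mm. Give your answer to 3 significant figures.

39.6 mm

k_A = Gd⁴/(8D³N_a) = (79.4×10³)(10.9⁴)/(8·73.0³·4) = 90.034 N/mm
Parallel: k_eq = 90.034 + 18 + 53 = 161.03 N/mm
δ = F/k_eq = 6380/161.03 = 39.619 mm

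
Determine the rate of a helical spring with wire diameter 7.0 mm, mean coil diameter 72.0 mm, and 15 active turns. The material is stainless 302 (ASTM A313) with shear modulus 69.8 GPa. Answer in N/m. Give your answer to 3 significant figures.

3740 N/m

k = Gd⁴/(8D³N_a) = (69.8×10³ × 7.0⁴) / (8 × 72.0³ × 15)
  = 1.6759e+08 / 4.47898e+07 = 3.7417 N/mm = 3741.7 N/m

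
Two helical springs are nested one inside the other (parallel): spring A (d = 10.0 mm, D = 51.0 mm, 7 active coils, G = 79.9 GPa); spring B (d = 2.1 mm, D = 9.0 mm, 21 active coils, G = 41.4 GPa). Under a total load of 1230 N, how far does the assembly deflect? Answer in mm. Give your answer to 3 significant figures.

10.8 mm

k_A = Gd⁴/(8D³N_a) = (79.9×10³)(10.0⁴)/(8·51.0³·7) = 107.56 N/mm
k_B = Gd⁴/(8D³N_a) = (41.4×10³)(2.1⁴)/(8·9.0³·21) = 6.5742 N/mm
Parallel: k_eq = 107.56 + 6.5742 = 114.13 N/mm
δ = F/k_eq = 1230/114.13 = 10.777 mm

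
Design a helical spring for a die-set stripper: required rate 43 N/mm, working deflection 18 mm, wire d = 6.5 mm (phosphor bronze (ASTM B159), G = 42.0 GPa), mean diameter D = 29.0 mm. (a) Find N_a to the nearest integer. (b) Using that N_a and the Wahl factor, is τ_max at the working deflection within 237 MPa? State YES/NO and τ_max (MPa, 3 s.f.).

N_a = Gd⁴/(8D³k) = (42.0×10³)(6.5⁴)/(8·29.0³·43) = 8.936 → N_a = 9
Actual rate k = Gd⁴/(8D³·9) = 42.695 N/mm
Working load F = kδ = 42.695·18 = 768.51 N
C = 29.0/6.5 = 4.4615; K_W = (4C−1)/(4C−4)+0.615/C = 1.3545
τ_max = K_W·8FD/(πd³) = 1.3545·206.66 = 279.92 MPa
τ_max > 237 MPa → exceeds allowable

(a) 9 coils; (b) NO, τ_max = 280 MPa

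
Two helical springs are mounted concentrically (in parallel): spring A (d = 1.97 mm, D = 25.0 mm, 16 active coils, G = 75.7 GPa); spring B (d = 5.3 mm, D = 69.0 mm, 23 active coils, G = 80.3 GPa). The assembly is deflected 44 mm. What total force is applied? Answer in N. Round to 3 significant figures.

k_A = Gd⁴/(8D³N_a) = (75.7×10³)(1.97⁴)/(8·25.0³·16) = 0.57007 N/mm
k_B = Gd⁴/(8D³N_a) = (80.3×10³)(5.3⁴)/(8·69.0³·23) = 1.0482 N/mm
Parallel: k_eq = 0.57007 + 1.0482 = 1.6183 N/mm
F = k_eq·δ = 1.6183·44 = 71.205 N

71.2 N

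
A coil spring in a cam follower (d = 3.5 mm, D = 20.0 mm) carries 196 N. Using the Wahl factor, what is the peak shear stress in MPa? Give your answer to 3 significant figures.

Spring index C = D/d = 20.0/3.5 = 5.7143
K_W = (4C−1)/(4C−4) + 0.615/C = 21.857/18.857 + 0.1076 = 1.2667
τ₀ = 8FD/(πd³) = 8·196·20.0/(π·3.5³) = 31360/134.7 = 232.82 MPa
τ_max = K·τ₀ = 1.2667 × 232.82 = 294.92 MPa

295 MPa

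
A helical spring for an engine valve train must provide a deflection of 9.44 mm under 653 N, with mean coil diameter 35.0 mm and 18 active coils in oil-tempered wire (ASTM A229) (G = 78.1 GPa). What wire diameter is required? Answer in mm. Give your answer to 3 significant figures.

8.60 mm

Required rate k = F/δ = 653/9.44 = 69.174 N/mm
d = (8D³N_a·k / G)^(1/4) = (8·35.0³·18·69.174 / (78.1×10³))^0.25
  = (5468.4)^0.25 = 8.5993 mm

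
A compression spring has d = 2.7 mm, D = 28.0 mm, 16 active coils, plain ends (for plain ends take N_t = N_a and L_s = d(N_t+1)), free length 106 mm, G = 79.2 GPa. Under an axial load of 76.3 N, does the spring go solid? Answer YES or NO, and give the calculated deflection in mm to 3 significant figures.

k = Gd⁴/(8D³N_a) = (79.2×10³)(2.7⁴)/(8·28.0³·16) = 1.4979 N/mm
N_t = 16; L_s = 2.7·17 = 45.9 mm; δ_solid = L₀ − L_s = 106 − 45.9 = 60.1 mm
δ = F/k = 76.3/1.4979 = 50.936 mm
δ < δ_solid → spring does not go solid

NO, δ = 50.9 mm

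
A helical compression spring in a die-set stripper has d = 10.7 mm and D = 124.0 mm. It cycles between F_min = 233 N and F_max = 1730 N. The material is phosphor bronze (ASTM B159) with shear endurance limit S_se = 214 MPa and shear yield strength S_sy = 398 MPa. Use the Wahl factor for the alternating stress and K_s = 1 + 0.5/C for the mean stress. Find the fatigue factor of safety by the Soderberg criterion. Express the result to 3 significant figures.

C = D/d = 124.0/10.7 = 11.5888; K_W = (4C−1)/(4C−4)+0.615/C = 1.1239; K_s = 1+0.5/C = 1.0431
F_a = (F_max−F_min)/2 = 748.5 N; F_m = (F_max+F_min)/2 = 981.5 N
τ_a = K_W·8F_aD/(πd³) = 1.1239 × 192.93 = 216.83 MPa
τ_m = K_s·8F_mD/(πd³) = 1.0431 × 252.99 = 263.9 MPa
Soderberg: 1/n_f = τ_a/S_se + τ_m/S_sy = 216.83/214 + 263.9/398 = 1.01325 + 0.66307 = 1.6763
n_f = 1/1.6763 = 0.5965

0.597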